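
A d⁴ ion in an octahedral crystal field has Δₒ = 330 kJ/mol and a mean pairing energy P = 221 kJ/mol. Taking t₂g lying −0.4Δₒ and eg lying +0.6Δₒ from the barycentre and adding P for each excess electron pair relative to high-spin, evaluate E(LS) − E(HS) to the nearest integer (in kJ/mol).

In the high-spin limit (t₂g³ eg¹) the orbital term is -0.6Δₒ = -198 kJ/mol, with no excess pairing.
Low-spin t₂g⁴ eg⁰ gives -1.6Δₒ = -528 kJ/mol, but forming 1 extra pair costs 1P = 221 kJ/mol, so E(LS) = -528 + 221 = -307 kJ/mol.
The difference is -307 − (-198) = -109 kJ/mol, so low-spin lies lower.

-109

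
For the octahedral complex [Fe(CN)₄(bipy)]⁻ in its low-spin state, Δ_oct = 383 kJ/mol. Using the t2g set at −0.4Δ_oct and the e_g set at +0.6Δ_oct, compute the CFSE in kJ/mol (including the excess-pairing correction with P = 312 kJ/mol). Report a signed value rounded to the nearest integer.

Ligand charges: 4×(-1) from CN⁻ and 1×(+0) from bipy sum to -4; with overall charge -1, Fe is +3.
Group 8 minus oxidation state +3 gives a d⁵ configuration for Fe³⁺.
Electron filling gives t2g^5 e_g^0.
The orbital stabilization is -2.0Δ_oct = -2.0 × 383 = -766 kJ/mol.
Pairing penalty: 2 pairs vs 0 in the high-spin reference → 2 extra × P = 624 kJ/mol.
Net CFSE = -766 + 624 = -142 kJ/mol.

-142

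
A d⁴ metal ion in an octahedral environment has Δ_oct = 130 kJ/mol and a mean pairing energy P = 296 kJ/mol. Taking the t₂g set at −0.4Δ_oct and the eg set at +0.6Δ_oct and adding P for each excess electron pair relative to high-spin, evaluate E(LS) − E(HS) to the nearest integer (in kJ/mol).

166

In the high-spin limit (t₂g³ eg¹) the orbital term is -0.6Δ_oct = -78 kJ/mol, with no excess pairing.
For low-spin the configuration is t₂g⁴ eg⁰: orbital energy -1.6 × 130 = -208 kJ/mol, and 1 additional pair relative to high-spin adds 296 kJ/mol, giving 88 kJ/mol.
The difference is 88 − (-78) = 166 kJ/mol, so high-spin lies lower.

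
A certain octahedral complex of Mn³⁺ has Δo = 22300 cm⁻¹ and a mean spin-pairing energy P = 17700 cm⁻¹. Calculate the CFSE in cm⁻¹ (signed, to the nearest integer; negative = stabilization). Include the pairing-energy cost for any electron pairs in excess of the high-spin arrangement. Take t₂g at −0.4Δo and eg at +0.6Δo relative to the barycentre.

Mn³⁺: group 7, so d-count = 7 − 3 = 4.
Here Δo > P (22300 > 17700), so the low-spin state is favoured.
Configuration: t₂g⁴ eg⁰.
Orbital CFSE = -1.6Δo = -1.6 × 22300 = -35680 cm⁻¹.
Excess pairs vs high-spin: 1 − 0 = 1; pairing cost = +17700 cm⁻¹.
Net CFSE = -35680 + 17700 = -17980 cm⁻¹.

-17980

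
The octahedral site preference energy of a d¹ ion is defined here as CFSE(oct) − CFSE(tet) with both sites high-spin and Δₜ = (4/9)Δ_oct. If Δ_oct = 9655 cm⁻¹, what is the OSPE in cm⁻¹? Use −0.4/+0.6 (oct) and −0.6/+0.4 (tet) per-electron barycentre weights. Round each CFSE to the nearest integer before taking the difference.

-1287

In an octahedral site d¹ (HS) is t₂g¹ eg⁰, giving CFSE(oct) = -0.4Δ_oct = -3862 cm⁻¹.
Tetrahedral e¹ t₂⁰ gives -0.6Δₜ = -0.6 × (4/9) × 9655 = -2575 cm⁻¹.
OSPE = CFSE(oct) − CFSE(tet) = -3862 − (-2575) = -1287 cm⁻¹.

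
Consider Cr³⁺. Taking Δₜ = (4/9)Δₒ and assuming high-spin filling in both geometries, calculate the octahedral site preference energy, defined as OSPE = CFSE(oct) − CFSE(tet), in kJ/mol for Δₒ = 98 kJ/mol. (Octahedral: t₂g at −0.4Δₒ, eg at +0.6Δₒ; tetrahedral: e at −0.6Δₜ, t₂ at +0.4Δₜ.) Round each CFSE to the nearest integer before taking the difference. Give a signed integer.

Cr sits in group 6; removing 3 electrons leaves Cr³⁺ with 6 − 3 = 3 d electrons.
In an octahedral site d³ (HS) is t₂g³ eg⁰, giving CFSE(oct) = -1.2Δₒ = -118 kJ/mol.
Tetrahedral: e² t₂¹, CFSE = 2(−0.6) + 1(+0.4) = -0.8Δₜ = -0.8 × (4/9) × 98 = -35 kJ/mol.
Subtracting, OSPE = -118 − (-35) = -83 kJ/mol.

-83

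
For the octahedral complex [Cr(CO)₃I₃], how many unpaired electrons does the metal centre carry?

3

Ligand charges: 3×(+0) from CO and 3×(-1) from I⁻ sum to -3; with overall charge +0, Cr is +3.
Cr sits in group 6; removing 3 electrons leaves Cr³⁺ with 6 − 3 = 3 d electrons.
Configuration: t₂g³ eg⁰, giving 3 unpaired electrons.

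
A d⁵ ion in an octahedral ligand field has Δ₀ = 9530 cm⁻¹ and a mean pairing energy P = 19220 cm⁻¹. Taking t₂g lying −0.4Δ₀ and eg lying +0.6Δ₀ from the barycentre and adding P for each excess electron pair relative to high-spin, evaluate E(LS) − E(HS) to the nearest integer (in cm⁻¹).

High-spin: t₂g³ eg², CFSE = 0.0Δ₀ = 0 cm⁻¹.
Low-spin t₂g⁵ eg⁰ gives -2.0Δ₀ = -19060 cm⁻¹, but forming 2 extra pairs costs 2P = 38440 cm⁻¹, so E(LS) = -19060 + 38440 = 19380 cm⁻¹.
The difference is 19380 − (0) = 19380 cm⁻¹, so high-spin lies lower.

19380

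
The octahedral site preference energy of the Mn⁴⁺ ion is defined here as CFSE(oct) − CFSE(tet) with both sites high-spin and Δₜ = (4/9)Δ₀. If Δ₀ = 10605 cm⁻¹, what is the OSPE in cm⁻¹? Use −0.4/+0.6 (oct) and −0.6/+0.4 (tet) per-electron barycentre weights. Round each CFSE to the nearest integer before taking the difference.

-8955

Mn⁴⁺: group 7, so d-count = 7 − 4 = 3.
Octahedral (high-spin): t₂g³ eg⁰, CFSE = 3(−0.4) + 0(+0.6) = -1.2Δ₀ = -1.2 × 10605 = -12726 cm⁻¹.
Tetrahedral: e² t₂¹, CFSE = 2(−0.6) + 1(+0.4) = -0.8Δₜ = -0.8 × (4/9) × 10605 = -3771 cm⁻¹.
Subtracting, OSPE = -12726 − (-3771) = -8955 cm⁻¹.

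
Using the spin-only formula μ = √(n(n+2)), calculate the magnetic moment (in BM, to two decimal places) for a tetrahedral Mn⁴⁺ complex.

Mn⁴⁺: group 7, so d-count = 7 − 4 = 3.
Tetrahedral splitting is small, so the complex is high-spin.
Configuration: e^2 t2^1 → 3 unpaired electrons.
μ(spin-only) = √[3(3+2)] = √15 ≈ 3.87 BM.

3.87 BM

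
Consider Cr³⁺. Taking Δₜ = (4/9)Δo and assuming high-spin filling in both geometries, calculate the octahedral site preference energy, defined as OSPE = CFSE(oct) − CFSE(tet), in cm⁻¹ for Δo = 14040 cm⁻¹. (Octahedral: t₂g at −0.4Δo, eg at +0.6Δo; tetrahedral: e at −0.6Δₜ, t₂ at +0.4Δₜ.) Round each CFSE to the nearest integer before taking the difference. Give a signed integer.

-11856

Cr sits in group 6; removing 3 electrons leaves Cr³⁺ with 6 − 3 = 3 d electrons.
Octahedral high-spin t₂g³ eg⁰: CFSE = -1.2 × 14040 = -16848 cm⁻¹.
In a tetrahedral site the filling is e² t₂¹: CFSE(tet) = -0.8Δₜ = -0.8 × (4/9)(14040) = -4992 cm⁻¹.
OSPE = CFSE(oct) − CFSE(tet) = -16848 − (-4992) = -11856 cm⁻¹.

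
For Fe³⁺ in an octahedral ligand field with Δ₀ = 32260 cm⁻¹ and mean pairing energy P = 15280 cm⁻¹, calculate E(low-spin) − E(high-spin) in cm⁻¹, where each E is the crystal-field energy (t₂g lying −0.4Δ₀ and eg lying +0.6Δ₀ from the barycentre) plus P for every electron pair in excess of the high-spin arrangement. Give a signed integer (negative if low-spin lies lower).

Fe sits in group 8; removing 3 electrons leaves Fe³⁺ with 8 − 3 = 5 d electrons.
High-spin: t₂g³ eg², CFSE = 0.0Δ₀ = 0 cm⁻¹.
Low-spin t₂g⁵ eg⁰ gives -2.0Δ₀ = -64520 cm⁻¹, but forming 2 extra pairs costs 2P = 30560 cm⁻¹, so E(LS) = -64520 + 30560 = -33960 cm⁻¹.
Thus E(LS) − E(HS) = -33960 cm⁻¹.

-33960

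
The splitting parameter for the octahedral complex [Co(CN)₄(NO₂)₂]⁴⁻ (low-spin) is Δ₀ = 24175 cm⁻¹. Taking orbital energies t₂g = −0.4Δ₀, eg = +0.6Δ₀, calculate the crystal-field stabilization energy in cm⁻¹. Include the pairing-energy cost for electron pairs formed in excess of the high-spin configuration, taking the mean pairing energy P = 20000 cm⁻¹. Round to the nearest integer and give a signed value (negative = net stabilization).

Ligand charges: 4×(-1) from CN⁻ and 2×(-1) from NO₂⁻ sum to -6; with overall charge -4, Co is +2.
Co is in group 9, so Co²⁺ is d⁷ (9 − 2 = 7).
The d⁷ electrons fill as t₂g⁶ eg¹.
The orbital stabilization is -1.8Δ₀ = -1.8 × 24175 = -43515 cm⁻¹.
High-spin d⁷ would be t₂g⁵ eg² with 2 pairs; low-spin has 3, so 1 excess pair costs +1P = +20000 cm⁻¹.
Net CFSE = -43515 + 20000 = -23515 cm⁻¹.

-23515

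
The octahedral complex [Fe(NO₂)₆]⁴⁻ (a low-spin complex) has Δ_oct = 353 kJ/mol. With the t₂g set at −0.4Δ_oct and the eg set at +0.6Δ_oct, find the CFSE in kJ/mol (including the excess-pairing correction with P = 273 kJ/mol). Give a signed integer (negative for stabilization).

-301

Each NO₂⁻ contributes -1; 6 × (-1) = -6. With overall charge -4, Fe is in the +2 oxidation state.
Fe is in group 8, so Fe²⁺ is d⁶ (8 − 2 = 6).
The d⁶ electrons fill as t₂g⁶ eg⁰.
Orbital CFSE = 6(-0.4) + 0(0.6) = -2.4Δ_oct = -2.4 × 353 = -847 kJ/mol.
Relative to high-spin t₂g⁴ eg² (1 paired), the low-spin configuration has 2 additional pairs, contributing +2 × 273 = +546 kJ/mol.
Combining: -847 + 546 = -301 kJ/mol.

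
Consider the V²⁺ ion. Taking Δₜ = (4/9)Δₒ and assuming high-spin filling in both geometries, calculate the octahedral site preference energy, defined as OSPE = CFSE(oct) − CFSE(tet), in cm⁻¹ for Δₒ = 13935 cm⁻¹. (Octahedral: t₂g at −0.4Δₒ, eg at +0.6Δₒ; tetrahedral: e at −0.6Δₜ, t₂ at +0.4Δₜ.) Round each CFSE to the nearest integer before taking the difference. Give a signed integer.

-11767

Group 5 minus oxidation state +2 gives a d³ configuration for V²⁺.
Octahedral high-spin t₂g³ eg⁰: CFSE = -1.2 × 13935 = -16722 cm⁻¹.
Tetrahedral: e² t₂¹, CFSE = 2(−0.6) + 1(+0.4) = -0.8Δₜ = -0.8 × (4/9) × 13935 = -4955 cm⁻¹.
Subtracting, OSPE = -16722 − (-4955) = -11767 cm⁻¹.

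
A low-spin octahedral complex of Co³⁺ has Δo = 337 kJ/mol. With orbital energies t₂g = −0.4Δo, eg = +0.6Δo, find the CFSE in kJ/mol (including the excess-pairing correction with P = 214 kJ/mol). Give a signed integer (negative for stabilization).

-381

Co is in group 9, so Co³⁺ is d⁶ (9 − 3 = 6).
Configuration: t₂g⁶ eg⁰.
CFSE(orbital) = 6×(-0.4Δo) + 0×(0.6Δo) = -2.4Δo; with Δo = 337 kJ/mol that is -809 kJ/mol.
High-spin d⁶ would be t₂g⁴ eg² with 1 pair; low-spin has 3, so 2 excess pairs cost +2P = +428 kJ/mol.
Overall CFSE = -809 + 428 = -381 kJ/mol.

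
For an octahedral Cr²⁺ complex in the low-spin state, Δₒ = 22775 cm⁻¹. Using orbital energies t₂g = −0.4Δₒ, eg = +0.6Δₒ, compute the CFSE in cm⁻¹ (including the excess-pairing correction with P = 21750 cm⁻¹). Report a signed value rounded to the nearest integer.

Group 6 minus oxidation state +2 gives a d⁴ configuration for Cr²⁺.
Configuration: t₂g⁴ eg⁰.
Orbital CFSE = 4(-0.4) + 0(0.6) = -1.6Δₒ = -1.6 × 22775 = -36440 cm⁻¹.
High-spin d⁴ would be t₂g³ eg¹ with 0 pairs; low-spin has 1, so 1 excess pair costs +1P = +21750 cm⁻¹.
Combining: -36440 + 21750 = -14690 cm⁻¹.

-14690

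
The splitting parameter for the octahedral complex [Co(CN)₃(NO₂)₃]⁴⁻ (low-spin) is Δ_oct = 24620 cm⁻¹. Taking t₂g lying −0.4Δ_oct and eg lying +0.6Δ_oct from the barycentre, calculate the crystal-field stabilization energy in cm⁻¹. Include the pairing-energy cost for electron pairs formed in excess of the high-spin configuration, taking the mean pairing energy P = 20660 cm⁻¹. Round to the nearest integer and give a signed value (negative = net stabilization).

-23656

Ligand charges: 3×(-1) from CN⁻ and 3×(-1) from NO₂⁻ sum to -6; with overall charge -4, Co is +2.
Co²⁺: group 9, so d-count = 9 − 2 = 7.
The d⁷ electrons fill as t₂g⁶ eg¹.
The orbital stabilization is -1.8Δ_oct = -1.8 × 24620 = -44316 cm⁻¹.
High-spin d⁷ would be t₂g⁵ eg² with 2 pairs; low-spin has 3, so 1 excess pair costs +1P = +20660 cm⁻¹.
Combining: -44316 + 20660 = -23656 cm⁻¹.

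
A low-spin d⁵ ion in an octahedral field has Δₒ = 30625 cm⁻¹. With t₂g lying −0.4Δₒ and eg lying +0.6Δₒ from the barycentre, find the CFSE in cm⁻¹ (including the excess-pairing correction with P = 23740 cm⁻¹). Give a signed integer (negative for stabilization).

-13770

Electron filling gives t₂g⁵ eg⁰.
Orbital CFSE = 5(-0.4) + 0(0.6) = -2.0Δₒ = -2.0 × 30625 = -61250 cm⁻¹.
Pairing penalty: 2 pairs vs 0 in the high-spin reference → 2 extra × P = 47480 cm⁻¹.
Combining: -61250 + 47480 = -13770 cm⁻¹.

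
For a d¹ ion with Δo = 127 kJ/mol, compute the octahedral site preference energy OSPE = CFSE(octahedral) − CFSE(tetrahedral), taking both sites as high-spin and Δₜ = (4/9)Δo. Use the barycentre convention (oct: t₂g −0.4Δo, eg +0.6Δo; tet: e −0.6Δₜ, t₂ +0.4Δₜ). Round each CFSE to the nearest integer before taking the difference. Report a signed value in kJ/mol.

-17

Octahedral high-spin t₂g¹ eg⁰: CFSE = -0.4 × 127 = -51 kJ/mol.
In a tetrahedral site the filling is e¹ t₂⁰: CFSE(tet) = -0.6Δₜ = -0.6 × (4/9)(127) = -34 kJ/mol.
OSPE = -51 − (-34) = -17 kJ/mol.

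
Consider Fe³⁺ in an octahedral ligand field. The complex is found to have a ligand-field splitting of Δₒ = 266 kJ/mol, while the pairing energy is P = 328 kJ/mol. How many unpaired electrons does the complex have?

Fe is in group 8, so Fe³⁺ is d⁵ (8 − 3 = 5).
Here Δₒ < P (266 < 328), so the high-spin state is favoured.
Filling d⁵ accordingly: t2g^3 e_g^2.
Unpaired electrons: 5.

5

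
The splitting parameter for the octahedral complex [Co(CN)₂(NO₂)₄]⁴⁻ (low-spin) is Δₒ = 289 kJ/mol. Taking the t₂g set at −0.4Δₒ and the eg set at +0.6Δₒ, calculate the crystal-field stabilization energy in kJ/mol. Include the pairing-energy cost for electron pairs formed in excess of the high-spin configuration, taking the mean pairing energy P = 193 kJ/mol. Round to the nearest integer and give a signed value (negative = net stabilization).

Ligand charges: 2×(-1) from CN⁻ and 4×(-1) from NO₂⁻ sum to -6; with overall charge -4, Co is +2.
Co sits in group 9; removing 2 electrons leaves Co²⁺ with 9 − 2 = 7 d electrons.
The d⁷ electrons fill as t₂g⁶ eg¹.
The orbital stabilization is -1.8Δₒ = -1.8 × 289 = -520 kJ/mol.
Pairing penalty: 3 pairs vs 2 in the high-spin reference → 1 extra × P = 193 kJ/mol.
Overall CFSE = -520 + 193 = -327 kJ/mol.

-327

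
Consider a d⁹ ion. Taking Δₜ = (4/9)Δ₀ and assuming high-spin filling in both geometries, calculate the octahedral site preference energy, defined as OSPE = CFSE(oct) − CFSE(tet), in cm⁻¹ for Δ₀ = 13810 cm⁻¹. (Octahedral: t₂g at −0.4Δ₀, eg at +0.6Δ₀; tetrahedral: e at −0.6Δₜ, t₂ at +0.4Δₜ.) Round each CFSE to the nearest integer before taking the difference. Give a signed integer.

Octahedral high-spin t₂g⁶ eg³: CFSE = -0.6 × 13810 = -8286 cm⁻¹.
Tetrahedral e⁴ t₂⁵ gives -0.4Δₜ = -0.4 × (4/9) × 13810 = -2455 cm⁻¹.
OSPE = CFSE(oct) − CFSE(tet) = -8286 − (-2455) = -5831 cm⁻¹.

-5831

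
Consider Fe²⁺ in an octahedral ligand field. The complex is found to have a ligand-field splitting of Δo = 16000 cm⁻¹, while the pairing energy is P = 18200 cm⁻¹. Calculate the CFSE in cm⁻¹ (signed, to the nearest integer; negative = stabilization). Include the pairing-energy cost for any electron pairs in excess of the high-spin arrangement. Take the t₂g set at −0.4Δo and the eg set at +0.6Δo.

-6400

Group 8 minus oxidation state +2 gives a d⁶ configuration for Fe²⁺.
Since Δo = 16000 cm⁻¹ < P = 18200 cm⁻¹, the complex adopts the high-spin configuration.
Configuration: t₂g⁴ eg².
Orbital CFSE = -0.4Δo = -0.4 × 16000 = -6400 cm⁻¹.
High-spin has no excess pairs, so no pairing correction applies.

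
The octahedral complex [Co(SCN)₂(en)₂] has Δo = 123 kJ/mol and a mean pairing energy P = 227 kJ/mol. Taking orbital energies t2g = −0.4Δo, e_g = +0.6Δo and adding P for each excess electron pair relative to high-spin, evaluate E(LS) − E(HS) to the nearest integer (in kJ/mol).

104

Ligand charges: 2×(-1) from SCN⁻ and 2×(+0) from en sum to -2; with overall charge +0, Co is +2.
Co sits in group 9; removing 2 electrons leaves Co²⁺ with 9 − 2 = 7 d electrons.
High-spin: t2g^5 e_g^2, CFSE = -0.8Δo = -98 kJ/mol.
Low-spin: t2g^6 e_g^1, orbital CFSE = -1.8Δo = -221 kJ/mol; plus 1 excess pair × P = +227 kJ/mol; total 6 kJ/mol.
The difference is 6 − (-98) = 104 kJ/mol, so high-spin lies lower.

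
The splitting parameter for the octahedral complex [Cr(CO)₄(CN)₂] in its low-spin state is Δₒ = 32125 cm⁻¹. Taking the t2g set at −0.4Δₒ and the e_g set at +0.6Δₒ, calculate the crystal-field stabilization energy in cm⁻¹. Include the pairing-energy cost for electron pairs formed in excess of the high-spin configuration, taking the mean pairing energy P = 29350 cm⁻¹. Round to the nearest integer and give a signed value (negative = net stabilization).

Ligand charges: 4×(+0) from CO and 2×(-1) from CN⁻ sum to -2; with overall charge +0, Cr is +2.
Cr sits in group 6; removing 2 electrons leaves Cr²⁺ with 6 − 2 = 4 d electrons.
Configuration: t2g^4 e_g^0.
Orbital CFSE = 4(-0.4) + 0(0.6) = -1.6Δₒ = -1.6 × 32125 = -51400 cm⁻¹.
High-spin d⁴ would be t2g^3 e_g^1 with 0 pairs; low-spin has 1, so 1 excess pair costs +1P = +29350 cm⁻¹.
Overall CFSE = -51400 + 29350 = -22050 cm⁻¹.

-22050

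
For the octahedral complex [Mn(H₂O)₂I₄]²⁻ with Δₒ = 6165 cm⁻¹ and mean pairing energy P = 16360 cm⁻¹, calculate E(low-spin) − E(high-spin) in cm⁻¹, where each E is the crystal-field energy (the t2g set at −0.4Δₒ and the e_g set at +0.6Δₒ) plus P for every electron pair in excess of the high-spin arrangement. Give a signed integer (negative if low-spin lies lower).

Ligand charges: 2×(+0) from H₂O and 4×(-1) from I⁻ sum to -4; with overall charge -2, Mn is +2.
Mn is in group 7, so Mn²⁺ is d⁵ (7 − 2 = 5).
High-spin d⁵ fills as t2g^3 e_g^2 with CFSE 3(−0.4) + 2(+0.6) = 0.0Δₒ = 0 cm⁻¹.
For low-spin the configuration is t2g^5 e_g^0: orbital energy -2.0 × 6165 = -12330 cm⁻¹, and 2 additional pairs relative to high-spin add 32720 cm⁻¹, giving 20390 cm⁻¹.
Thus E(LS) − E(HS) = 20390 cm⁻¹.

20390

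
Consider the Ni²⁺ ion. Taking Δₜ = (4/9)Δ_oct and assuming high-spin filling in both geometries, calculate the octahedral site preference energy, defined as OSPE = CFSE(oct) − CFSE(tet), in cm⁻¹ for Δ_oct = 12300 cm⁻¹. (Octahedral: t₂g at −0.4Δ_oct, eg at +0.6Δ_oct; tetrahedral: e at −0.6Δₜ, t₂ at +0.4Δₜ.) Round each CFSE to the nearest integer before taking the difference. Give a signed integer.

-10387

Ni is in group 10, so Ni²⁺ is d⁸ (10 − 2 = 8).
Octahedral (high-spin): t2g^6 e_g^2, CFSE = 6(−0.4) + 2(+0.6) = -1.2Δ_oct = -1.2 × 12300 = -14760 cm⁻¹.
In a tetrahedral site the filling is e^4 t2^4: CFSE(tet) = -0.8Δₜ = -0.8 × (4/9)(12300) = -4373 cm⁻¹.
OSPE = CFSE(oct) − CFSE(tet) = -14760 − (-4373) = -10387 cm⁻¹.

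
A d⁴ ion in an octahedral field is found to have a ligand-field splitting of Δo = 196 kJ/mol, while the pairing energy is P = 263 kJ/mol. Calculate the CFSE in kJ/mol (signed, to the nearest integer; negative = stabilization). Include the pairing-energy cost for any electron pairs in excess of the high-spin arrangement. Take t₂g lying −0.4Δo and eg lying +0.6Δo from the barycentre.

With Δo < P the complex is high-spin.
Filling d⁴ accordingly: t₂g³ eg¹.
Orbital CFSE = -0.6Δo = -0.6 × 196 = -118 kJ/mol.
High-spin has no excess pairs, so no pairing correction applies.

-118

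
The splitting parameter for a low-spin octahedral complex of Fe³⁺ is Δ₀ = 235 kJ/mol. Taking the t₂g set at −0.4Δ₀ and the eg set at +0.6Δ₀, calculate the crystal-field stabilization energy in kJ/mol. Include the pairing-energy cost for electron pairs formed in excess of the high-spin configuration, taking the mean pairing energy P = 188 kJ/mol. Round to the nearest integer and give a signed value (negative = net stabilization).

-94

Fe³⁺: group 8, so d-count = 8 − 3 = 5.
Configuration: t₂g⁵ eg⁰.
Orbital CFSE = 5(-0.4) + 0(0.6) = -2.0Δ₀ = -2.0 × 235 = -470 kJ/mol.
Pairing penalty: 2 pairs vs 0 in the high-spin reference → 2 extra × P = 376 kJ/mol.
Net CFSE = -470 + 376 = -94 kJ/mol.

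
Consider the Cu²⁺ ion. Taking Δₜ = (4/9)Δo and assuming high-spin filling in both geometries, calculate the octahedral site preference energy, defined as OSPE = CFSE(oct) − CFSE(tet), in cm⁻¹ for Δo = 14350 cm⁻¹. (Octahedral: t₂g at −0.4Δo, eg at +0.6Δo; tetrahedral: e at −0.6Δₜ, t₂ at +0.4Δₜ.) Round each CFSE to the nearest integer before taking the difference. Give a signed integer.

-6059

Cu is in group 11, so Cu²⁺ is d⁹ (11 − 2 = 9).
Octahedral (high-spin): t₂g⁶ eg³, CFSE = 6(−0.4) + 3(+0.6) = -0.6Δo = -0.6 × 14350 = -8610 cm⁻¹.
In a tetrahedral site the filling is e⁴ t₂⁵: CFSE(tet) = -0.4Δₜ = -0.4 × (4/9)(14350) = -2551 cm⁻¹.
OSPE = -8610 − (-2551) = -6059 cm⁻¹.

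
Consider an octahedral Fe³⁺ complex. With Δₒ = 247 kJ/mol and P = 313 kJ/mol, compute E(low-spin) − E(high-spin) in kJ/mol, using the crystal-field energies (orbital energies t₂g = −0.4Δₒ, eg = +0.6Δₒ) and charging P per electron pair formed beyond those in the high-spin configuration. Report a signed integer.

132

Fe sits in group 8; removing 3 electrons leaves Fe³⁺ with 8 − 3 = 5 d electrons.
In the high-spin limit (t₂g³ eg²) the orbital term is 0.0Δₒ = 0 kJ/mol, with no excess pairing.
Low-spin: t₂g⁵ eg⁰, orbital CFSE = -2.0Δₒ = -494 kJ/mol; plus 2 excess pairs × P = +626 kJ/mol; total 132 kJ/mol.
Thus E(LS) − E(HS) = 132 kJ/mol.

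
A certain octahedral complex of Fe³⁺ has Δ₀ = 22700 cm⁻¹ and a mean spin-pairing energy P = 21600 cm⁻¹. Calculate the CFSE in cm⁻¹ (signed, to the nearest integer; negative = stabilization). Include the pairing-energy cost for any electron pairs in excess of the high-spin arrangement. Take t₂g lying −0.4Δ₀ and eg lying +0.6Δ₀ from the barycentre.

Fe sits in group 8; removing 3 electrons leaves Fe³⁺ with 8 − 3 = 5 d electrons.
Here Δ₀ > P (22700 > 21600), so the low-spin state is favoured.
Filling d⁵ accordingly: t₂g⁵ eg⁰.
Orbital CFSE = -2.0Δ₀ = -2.0 × 22700 = -45400 cm⁻¹.
Excess pairs vs high-spin: 2 − 0 = 2; pairing cost = +43200 cm⁻¹.
Net CFSE = -45400 + 43200 = -2200 cm⁻¹.

-2200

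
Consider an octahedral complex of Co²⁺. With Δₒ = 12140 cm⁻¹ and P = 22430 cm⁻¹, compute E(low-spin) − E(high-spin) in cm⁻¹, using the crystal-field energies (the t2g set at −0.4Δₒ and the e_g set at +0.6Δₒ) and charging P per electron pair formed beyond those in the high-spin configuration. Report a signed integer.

10290

Group 9 minus oxidation state +2 gives a d⁷ configuration for Co²⁺.
In the high-spin limit (t2g^5 e_g^2) the orbital term is -0.8Δₒ = -9712 cm⁻¹, with no excess pairing.
For low-spin the configuration is t2g^6 e_g^1: orbital energy -1.8 × 12140 = -21852 cm⁻¹, and 1 additional pair relative to high-spin adds 22430 cm⁻¹, giving 578 cm⁻¹.
E(LS) − E(HS) = 578 − (-9712) = 10290 cm⁻¹.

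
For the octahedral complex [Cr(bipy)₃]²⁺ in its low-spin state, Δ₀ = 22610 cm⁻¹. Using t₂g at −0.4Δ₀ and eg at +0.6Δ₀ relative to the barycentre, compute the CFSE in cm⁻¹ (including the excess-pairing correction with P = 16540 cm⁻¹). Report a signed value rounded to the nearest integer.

-19636

bipy is neutral, so the +2 overall charge sits on Cr: oxidation state +2.
Cr²⁺: group 6, so d-count = 6 − 2 = 4.
The d⁴ electrons fill as t₂g⁴ eg⁰.
The orbital stabilization is -1.6Δ₀ = -1.6 × 22610 = -36176 cm⁻¹.
High-spin d⁴ would be t₂g³ eg¹ with 0 pairs; low-spin has 1, so 1 excess pair costs +1P = +16540 cm⁻¹.
Overall CFSE = -36176 + 16540 = -19636 cm⁻¹.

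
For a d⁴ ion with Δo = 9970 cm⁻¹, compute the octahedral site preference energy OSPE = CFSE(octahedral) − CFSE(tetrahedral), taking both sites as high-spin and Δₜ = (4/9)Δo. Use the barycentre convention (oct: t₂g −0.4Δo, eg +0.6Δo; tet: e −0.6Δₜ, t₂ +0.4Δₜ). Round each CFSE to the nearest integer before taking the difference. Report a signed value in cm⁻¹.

-4210

In an octahedral site d⁴ (HS) is t2g^3 e_g^1, giving CFSE(oct) = -0.6Δo = -5982 cm⁻¹.
Tetrahedral e^2 t2^2 gives -0.4Δₜ = -0.4 × (4/9) × 9970 = -1772 cm⁻¹.
OSPE = CFSE(oct) − CFSE(tet) = -5982 − (-1772) = -4210 cm⁻¹.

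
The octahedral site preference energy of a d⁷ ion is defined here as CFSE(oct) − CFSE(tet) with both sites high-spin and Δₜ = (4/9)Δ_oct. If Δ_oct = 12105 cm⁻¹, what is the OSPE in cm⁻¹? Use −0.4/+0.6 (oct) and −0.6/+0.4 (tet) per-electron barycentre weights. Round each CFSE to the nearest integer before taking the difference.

Octahedral (high-spin): t₂g⁵ eg², CFSE = 5(−0.4) + 2(+0.6) = -0.8Δ_oct = -0.8 × 12105 = -9684 cm⁻¹.
Tetrahedral e⁴ t₂³ gives -1.2Δₜ = -1.2 × (4/9) × 12105 = -6456 cm⁻¹.
Subtracting, OSPE = -9684 − (-6456) = -3228 cm⁻¹.

-3228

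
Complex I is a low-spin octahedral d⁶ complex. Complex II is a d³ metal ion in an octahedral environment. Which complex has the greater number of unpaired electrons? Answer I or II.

I: t₂g⁶ eg⁰ → 0 unpaired.
II: t2g^3 e_g^0 → 3 unpaired.
So II has more unpaired electrons.

II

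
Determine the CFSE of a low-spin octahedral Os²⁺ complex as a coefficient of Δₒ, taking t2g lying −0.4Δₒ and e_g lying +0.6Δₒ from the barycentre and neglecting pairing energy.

Os is in group 8, so Os²⁺ is d⁶ (8 − 2 = 6).
Configuration: t2g^6 e_g^0.
CFSE = 6(-0.4Δₒ) + 0(0.6Δₒ) = -2.4Δₒ + 0.0Δₒ = -2.4Δₒ.

-2.4 Δₒ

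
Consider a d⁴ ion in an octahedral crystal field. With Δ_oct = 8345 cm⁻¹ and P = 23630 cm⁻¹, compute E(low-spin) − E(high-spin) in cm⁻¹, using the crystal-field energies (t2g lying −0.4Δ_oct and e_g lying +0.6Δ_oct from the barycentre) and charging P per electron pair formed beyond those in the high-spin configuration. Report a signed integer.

15285

In the high-spin limit (t2g^3 e_g^1) the orbital term is -0.6Δ_oct = -5007 cm⁻¹, with no excess pairing.
Low-spin: t2g^4 e_g^0, orbital CFSE = -1.6Δ_oct = -13352 cm⁻¹; plus 1 excess pair × P = +23630 cm⁻¹; total 10278 cm⁻¹.
Thus E(LS) − E(HS) = 15285 cm⁻¹.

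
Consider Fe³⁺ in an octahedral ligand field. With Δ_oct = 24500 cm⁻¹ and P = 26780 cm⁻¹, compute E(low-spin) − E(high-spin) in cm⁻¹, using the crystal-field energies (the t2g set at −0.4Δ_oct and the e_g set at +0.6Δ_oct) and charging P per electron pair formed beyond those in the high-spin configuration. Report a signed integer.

Fe sits in group 8; removing 3 electrons leaves Fe³⁺ with 8 − 3 = 5 d electrons.
In the high-spin limit (t2g^3 e_g^2) the orbital term is 0.0Δ_oct = 0 cm⁻¹, with no excess pairing.
For low-spin the configuration is t2g^5 e_g^0: orbital energy -2.0 × 24500 = -49000 cm⁻¹, and 2 additional pairs relative to high-spin add 53560 cm⁻¹, giving 4560 cm⁻¹.
E(LS) − E(HS) = 4560 − (0) = 4560 cm⁻¹.

4560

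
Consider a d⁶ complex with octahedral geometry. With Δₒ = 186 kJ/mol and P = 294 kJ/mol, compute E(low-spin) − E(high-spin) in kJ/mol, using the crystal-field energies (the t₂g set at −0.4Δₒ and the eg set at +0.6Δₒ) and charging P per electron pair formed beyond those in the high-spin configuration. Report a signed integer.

216

High-spin d⁶ fills as t₂g⁴ eg² with CFSE 4(−0.4) + 2(+0.6) = -0.4Δₒ = -74 kJ/mol.
For low-spin the configuration is t₂g⁶ eg⁰: orbital energy -2.4 × 186 = -446 kJ/mol, and 2 additional pairs relative to high-spin add 588 kJ/mol, giving 142 kJ/mol.
The difference is 142 − (-74) = 216 kJ/mol, so high-spin lies lower.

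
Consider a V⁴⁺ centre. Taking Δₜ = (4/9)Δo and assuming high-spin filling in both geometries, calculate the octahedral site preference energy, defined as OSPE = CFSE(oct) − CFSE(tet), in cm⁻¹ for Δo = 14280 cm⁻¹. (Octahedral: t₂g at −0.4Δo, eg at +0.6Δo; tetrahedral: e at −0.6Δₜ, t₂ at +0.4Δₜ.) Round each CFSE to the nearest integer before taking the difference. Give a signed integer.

-1904

Group 5 minus oxidation state +4 gives a d¹ configuration for V⁴⁺.
Octahedral high-spin t₂g¹ eg⁰: CFSE = -0.4 × 14280 = -5712 cm⁻¹.
Tetrahedral: e¹ t₂⁰, CFSE = 1(−0.6) + 0(+0.4) = -0.6Δₜ = -0.6 × (4/9) × 14280 = -3808 cm⁻¹.
OSPE = -5712 − (-3808) = -1904 cm⁻¹.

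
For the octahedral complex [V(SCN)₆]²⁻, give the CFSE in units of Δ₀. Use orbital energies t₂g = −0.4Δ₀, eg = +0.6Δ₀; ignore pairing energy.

-0.4 Δ₀

Each SCN⁻ contributes -1; 6 × (-1) = -6. With overall charge -2, V is in the +4 oxidation state.
V⁴⁺: group 5, so d-count = 5 − 4 = 1.
Configuration: t₂g¹ eg⁰.
CFSE = 1(-0.4Δ₀) + 0(0.6Δ₀) = -0.4Δ₀ + 0.0Δ₀ = -0.4Δ₀.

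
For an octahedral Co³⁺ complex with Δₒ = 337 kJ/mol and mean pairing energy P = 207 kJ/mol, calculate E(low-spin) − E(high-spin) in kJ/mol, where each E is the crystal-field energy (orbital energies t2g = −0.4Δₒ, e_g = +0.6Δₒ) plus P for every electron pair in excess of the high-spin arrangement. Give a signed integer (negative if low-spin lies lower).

-260

Group 9 minus oxidation state +3 gives a d⁶ configuration for Co³⁺.
High-spin: t2g^4 e_g^2, CFSE = -0.4Δₒ = -135 kJ/mol.
Low-spin t2g^6 e_g^0 gives -2.4Δₒ = -809 kJ/mol, but forming 2 extra pairs costs 2P = 414 kJ/mol, so E(LS) = -809 + 414 = -395 kJ/mol.
E(LS) − E(HS) = -395 − (-135) = -260 kJ/mol.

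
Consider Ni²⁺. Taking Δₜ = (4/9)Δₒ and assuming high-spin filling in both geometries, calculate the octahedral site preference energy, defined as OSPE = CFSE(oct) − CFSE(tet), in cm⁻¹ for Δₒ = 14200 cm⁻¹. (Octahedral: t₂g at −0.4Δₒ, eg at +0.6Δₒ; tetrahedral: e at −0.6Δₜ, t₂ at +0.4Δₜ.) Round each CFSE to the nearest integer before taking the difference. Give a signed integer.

Group 10 minus oxidation state +2 gives a d⁸ configuration for Ni²⁺.
In an octahedral site d⁸ (HS) is t₂g⁶ eg², giving CFSE(oct) = -1.2Δₒ = -17040 cm⁻¹.
In a tetrahedral site the filling is e⁴ t₂⁴: CFSE(tet) = -0.8Δₜ = -0.8 × (4/9)(14200) = -5049 cm⁻¹.
OSPE = CFSE(oct) − CFSE(tet) = -17040 − (-5049) = -11991 cm⁻¹.

-11991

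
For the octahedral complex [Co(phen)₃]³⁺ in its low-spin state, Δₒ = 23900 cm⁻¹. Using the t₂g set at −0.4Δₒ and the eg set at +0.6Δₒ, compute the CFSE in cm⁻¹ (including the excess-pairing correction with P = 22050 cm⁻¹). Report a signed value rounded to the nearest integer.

-13260

phen is neutral, so the +3 overall charge sits on Co: oxidation state +3.
Co is in group 9, so Co³⁺ is d⁶ (9 − 3 = 6).
Configuration: t₂g⁶ eg⁰.
CFSE(orbital) = 6×(-0.4Δₒ) + 0×(0.6Δₒ) = -2.4Δₒ; with Δₒ = 23900 cm⁻¹ that is -57360 cm⁻¹.
High-spin d⁶ would be t₂g⁴ eg² with 1 pair; low-spin has 3, so 2 excess pairs cost +2P = +44100 cm⁻¹.
Net CFSE = -57360 + 44100 = -13260 cm⁻¹.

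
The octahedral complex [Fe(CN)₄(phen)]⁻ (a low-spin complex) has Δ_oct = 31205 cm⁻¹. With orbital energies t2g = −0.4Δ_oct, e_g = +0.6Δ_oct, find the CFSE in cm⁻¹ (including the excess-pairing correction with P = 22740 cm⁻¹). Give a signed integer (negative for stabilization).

Ligand charges: 4×(-1) from CN⁻ and 1×(+0) from phen sum to -4; with overall charge -1, Fe is +3.
Group 8 minus oxidation state +3 gives a d⁵ configuration for Fe³⁺.
Electron filling gives t2g^5 e_g^0.
The orbital stabilization is -2.0Δ_oct = -2.0 × 31205 = -62410 cm⁻¹.
Relative to high-spin t2g^3 e_g^2 (0 paired), the low-spin configuration has 2 additional pairs, contributing +2 × 22740 = +45480 cm⁻¹.
Net CFSE = -62410 + 45480 = -16930 cm⁻¹.

-16930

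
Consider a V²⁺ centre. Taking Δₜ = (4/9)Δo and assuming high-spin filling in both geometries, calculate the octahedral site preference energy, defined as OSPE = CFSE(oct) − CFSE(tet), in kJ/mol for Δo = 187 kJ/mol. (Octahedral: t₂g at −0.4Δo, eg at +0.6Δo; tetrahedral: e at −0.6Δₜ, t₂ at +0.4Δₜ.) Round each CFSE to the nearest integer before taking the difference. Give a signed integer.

-158

Group 5 minus oxidation state +2 gives a d³ configuration for V²⁺.
Octahedral (high-spin): t2g^3 e_g^0, CFSE = 3(−0.4) + 0(+0.6) = -1.2Δo = -1.2 × 187 = -224 kJ/mol.
Tetrahedral: e^2 t2^1, CFSE = 2(−0.6) + 1(+0.4) = -0.8Δₜ = -0.8 × (4/9) × 187 = -66 kJ/mol.
Subtracting, OSPE = -224 − (-66) = -158 kJ/mol.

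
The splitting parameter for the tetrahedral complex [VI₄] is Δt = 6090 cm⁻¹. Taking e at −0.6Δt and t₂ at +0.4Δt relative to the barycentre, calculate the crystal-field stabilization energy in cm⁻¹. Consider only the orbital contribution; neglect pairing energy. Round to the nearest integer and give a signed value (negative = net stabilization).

-3654

Each I⁻ contributes -1; 4 × (-1) = -4. With overall charge +0, V is in the +4 oxidation state.
V⁴⁺: group 5, so d-count = 5 − 4 = 1.
Tetrahedral fields are weak (Δₜ ≈ 4/9 Δₒ), so electrons fill high-spin.
Electron filling gives e¹ t₂⁰.
The orbital stabilization is -0.6Δt = -0.6 × 6090 = -3654 cm⁻¹.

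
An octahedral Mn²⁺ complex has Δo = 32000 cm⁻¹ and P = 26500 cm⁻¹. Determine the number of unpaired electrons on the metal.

1

Group 7 minus oxidation state +2 gives a d⁵ configuration for Mn²⁺.
With Δo > P the complex is low-spin.
Configuration: t₂g⁵ eg⁰.
Unpaired electrons: 1.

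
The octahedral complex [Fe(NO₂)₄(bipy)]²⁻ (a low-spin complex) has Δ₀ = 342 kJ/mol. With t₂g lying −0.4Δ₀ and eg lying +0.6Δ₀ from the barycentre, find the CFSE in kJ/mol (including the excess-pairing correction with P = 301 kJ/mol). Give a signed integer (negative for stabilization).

Ligand charges: 4×(-1) from NO₂⁻ and 1×(+0) from bipy sum to -4; with overall charge -2, Fe is +2.
Fe sits in group 8; removing 2 electrons leaves Fe²⁺ with 8 − 2 = 6 d electrons.
Electron filling gives t₂g⁶ eg⁰.
The orbital stabilization is -2.4Δ₀ = -2.4 × 342 = -821 kJ/mol.
Pairing penalty: 3 pairs vs 1 in the high-spin reference → 2 extra × P = 602 kJ/mol.
Combining: -821 + 602 = -219 kJ/mol.

-219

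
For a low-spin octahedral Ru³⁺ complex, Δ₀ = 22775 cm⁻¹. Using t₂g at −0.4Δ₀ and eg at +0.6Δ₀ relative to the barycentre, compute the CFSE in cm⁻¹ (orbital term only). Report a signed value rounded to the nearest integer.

-45550

Group 8 minus oxidation state +3 gives a d⁵ configuration for Ru³⁺.
Configuration: t₂g⁵ eg⁰.
Orbital CFSE = 5(-0.4) + 0(0.6) = -2.0Δ₀ = -2.0 × 22775 = -45550 cm⁻¹.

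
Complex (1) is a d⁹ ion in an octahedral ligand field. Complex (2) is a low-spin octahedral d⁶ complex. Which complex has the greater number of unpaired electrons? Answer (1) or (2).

(1): For octahedral d⁹ the high- and low-spin configurations coincide; t₂g⁶ eg³ → 1 unpaired.
(2): t₂g⁶ eg⁰ → 0 unpaired.
So (1) has more unpaired electrons.

(1)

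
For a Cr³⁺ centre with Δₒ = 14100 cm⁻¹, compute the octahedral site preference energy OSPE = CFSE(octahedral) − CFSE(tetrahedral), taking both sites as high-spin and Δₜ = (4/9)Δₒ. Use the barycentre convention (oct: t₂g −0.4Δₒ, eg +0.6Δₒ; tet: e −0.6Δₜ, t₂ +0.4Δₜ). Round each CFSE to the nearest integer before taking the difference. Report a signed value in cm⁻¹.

Cr³⁺: group 6, so d-count = 6 − 3 = 3.
In an octahedral site d³ (HS) is t₂g³ eg⁰, giving CFSE(oct) = -1.2Δₒ = -16920 cm⁻¹.
Tetrahedral: e² t₂¹, CFSE = 2(−0.6) + 1(+0.4) = -0.8Δₜ = -0.8 × (4/9) × 14100 = -5013 cm⁻¹.
OSPE = CFSE(oct) − CFSE(tet) = -16920 − (-5013) = -11907 cm⁻¹.

-11907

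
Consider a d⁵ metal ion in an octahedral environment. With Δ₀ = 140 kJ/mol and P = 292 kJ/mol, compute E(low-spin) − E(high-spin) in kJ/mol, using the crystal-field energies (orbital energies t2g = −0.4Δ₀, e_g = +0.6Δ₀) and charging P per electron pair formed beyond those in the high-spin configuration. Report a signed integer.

High-spin d⁵ fills as t2g^3 e_g^2 with CFSE 3(−0.4) + 2(+0.6) = 0.0Δ₀ = 0 kJ/mol.
Low-spin: t2g^5 e_g^0, orbital CFSE = -2.0Δ₀ = -280 kJ/mol; plus 2 excess pairs × P = +584 kJ/mol; total 304 kJ/mol.
E(LS) − E(HS) = 304 − (0) = 304 kJ/mol.

304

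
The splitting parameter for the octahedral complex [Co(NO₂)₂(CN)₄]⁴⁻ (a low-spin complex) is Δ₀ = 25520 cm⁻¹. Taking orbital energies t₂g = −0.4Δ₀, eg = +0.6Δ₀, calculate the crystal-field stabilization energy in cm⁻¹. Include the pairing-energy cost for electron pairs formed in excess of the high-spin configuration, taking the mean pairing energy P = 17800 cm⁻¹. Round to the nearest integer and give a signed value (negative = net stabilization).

Ligand charges: 2×(-1) from NO₂⁻ and 4×(-1) from CN⁻ sum to -6; with overall charge -4, Co is +2.
Co sits in group 9; removing 2 electrons leaves Co²⁺ with 9 − 2 = 7 d electrons.
The d⁷ electrons fill as t₂g⁶ eg¹.
Orbital CFSE = 6(-0.4) + 1(0.6) = -1.8Δ₀ = -1.8 × 25520 = -45936 cm⁻¹.
Pairing penalty: 3 pairs vs 2 in the high-spin reference → 1 extra × P = 17800 cm⁻¹.
Overall CFSE = -45936 + 17800 = -28136 cm⁻¹.

-28136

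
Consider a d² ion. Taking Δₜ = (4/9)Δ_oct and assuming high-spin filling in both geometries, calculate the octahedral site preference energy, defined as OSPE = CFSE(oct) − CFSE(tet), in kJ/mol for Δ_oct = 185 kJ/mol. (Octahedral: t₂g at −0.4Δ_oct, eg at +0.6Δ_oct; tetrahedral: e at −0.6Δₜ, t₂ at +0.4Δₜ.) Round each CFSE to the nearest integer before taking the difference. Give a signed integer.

-49

Octahedral high-spin t₂g² eg⁰: CFSE = -0.8 × 185 = -148 kJ/mol.
Tetrahedral: e² t₂⁰, CFSE = 2(−0.6) + 0(+0.4) = -1.2Δₜ = -1.2 × (4/9) × 185 = -99 kJ/mol.
OSPE = -148 − (-99) = -49 kJ/mol.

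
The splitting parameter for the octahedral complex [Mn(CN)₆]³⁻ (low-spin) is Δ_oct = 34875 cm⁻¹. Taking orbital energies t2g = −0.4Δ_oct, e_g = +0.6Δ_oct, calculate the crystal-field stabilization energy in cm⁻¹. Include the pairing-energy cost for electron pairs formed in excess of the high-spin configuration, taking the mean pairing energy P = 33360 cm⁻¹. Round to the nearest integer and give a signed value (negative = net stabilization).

Each CN⁻ contributes -1; 6 × (-1) = -6. With overall charge -3, Mn is in the +3 oxidation state.
Mn is in group 7, so Mn³⁺ is d⁴ (7 − 3 = 4).
Configuration: t2g^4 e_g^0.
Orbital CFSE = 4(-0.4) + 0(0.6) = -1.6Δ_oct = -1.6 × 34875 = -55800 cm⁻¹.
Relative to high-spin t2g^3 e_g^1 (0 paired), the low-spin configuration has 1 additional pair, contributing +1 × 33360 = +33360 cm⁻¹.
Overall CFSE = -55800 + 33360 = -22440 cm⁻¹.

-22440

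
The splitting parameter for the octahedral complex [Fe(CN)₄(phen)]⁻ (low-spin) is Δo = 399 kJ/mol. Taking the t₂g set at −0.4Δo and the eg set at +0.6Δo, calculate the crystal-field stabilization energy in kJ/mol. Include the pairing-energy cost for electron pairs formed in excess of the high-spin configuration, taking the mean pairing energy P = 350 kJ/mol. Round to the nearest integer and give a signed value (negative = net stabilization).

Ligand charges: 4×(-1) from CN⁻ and 1×(+0) from phen sum to -4; with overall charge -1, Fe is +3.
Fe is in group 8, so Fe³⁺ is d⁵ (8 − 3 = 5).
Electron filling gives t₂g⁵ eg⁰.
The orbital stabilization is -2.0Δo = -2.0 × 399 = -798 kJ/mol.
Pairing penalty: 2 pairs vs 0 in the high-spin reference → 2 extra × P = 700 kJ/mol.
Combining: -798 + 700 = -98 kJ/mol.

-98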